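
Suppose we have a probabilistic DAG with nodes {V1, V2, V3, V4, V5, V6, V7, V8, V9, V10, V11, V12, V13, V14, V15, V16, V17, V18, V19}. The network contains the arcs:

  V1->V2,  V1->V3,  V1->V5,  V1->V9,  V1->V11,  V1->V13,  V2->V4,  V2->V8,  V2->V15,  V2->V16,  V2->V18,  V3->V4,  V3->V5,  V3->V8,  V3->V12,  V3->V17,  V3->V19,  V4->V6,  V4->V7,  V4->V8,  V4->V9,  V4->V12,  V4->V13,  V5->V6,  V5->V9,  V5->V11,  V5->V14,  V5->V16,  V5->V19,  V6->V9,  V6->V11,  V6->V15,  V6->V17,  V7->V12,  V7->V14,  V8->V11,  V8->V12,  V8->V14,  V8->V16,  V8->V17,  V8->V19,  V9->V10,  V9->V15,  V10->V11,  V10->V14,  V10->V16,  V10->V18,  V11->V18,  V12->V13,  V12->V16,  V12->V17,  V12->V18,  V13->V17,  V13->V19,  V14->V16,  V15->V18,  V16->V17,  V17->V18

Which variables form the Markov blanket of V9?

Recall MB(v) = parents ∪ children ∪ spouses, where spouses are the other parents of v's children.
V9's parents: V1, V4, V5, V6.
Children of V9: V10, V15.
Co-parents of V9 (other parents of its children):
  V10 has no other parent.
  V15 also has parents V2, V6.
MB(V9) = {V1, V2, V4, V5, V6, V10, V15}.

{V1, V2, V4, V5, V6, V10, V15}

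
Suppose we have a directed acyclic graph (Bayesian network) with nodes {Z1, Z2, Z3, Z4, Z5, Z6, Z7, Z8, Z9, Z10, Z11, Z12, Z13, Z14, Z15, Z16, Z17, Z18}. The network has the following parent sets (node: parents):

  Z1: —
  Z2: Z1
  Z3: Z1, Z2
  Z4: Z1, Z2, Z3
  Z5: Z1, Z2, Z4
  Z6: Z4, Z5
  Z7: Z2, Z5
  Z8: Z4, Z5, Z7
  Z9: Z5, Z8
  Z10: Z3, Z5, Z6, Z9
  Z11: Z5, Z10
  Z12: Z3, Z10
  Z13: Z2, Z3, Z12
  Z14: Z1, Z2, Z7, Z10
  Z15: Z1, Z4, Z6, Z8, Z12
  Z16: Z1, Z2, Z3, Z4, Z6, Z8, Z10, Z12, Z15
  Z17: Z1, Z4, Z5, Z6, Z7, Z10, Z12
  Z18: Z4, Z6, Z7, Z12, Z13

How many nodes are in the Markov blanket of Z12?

Z12 has children Z13, Z15, Z16, Z17, Z18.
Parents of Z12: Z3, Z10.
Parents of each child, excluding Z12:
  Z13: Z2, Z3
  Z15: Z1, Z4, Z6, Z8
  Z16: Z1, Z2, Z3, Z4, Z6, Z8, Z10, Z15
  Z17: Z1, Z4, Z5, Z6, Z7, Z10
  Z18: Z4, Z6, Z7, Z13
MB(Z12) = {Z1, Z2, Z3, Z4, Z5, Z6, Z7, Z8, Z10, Z13, Z15, Z16, Z17, Z18}, which has 14 nodes.

14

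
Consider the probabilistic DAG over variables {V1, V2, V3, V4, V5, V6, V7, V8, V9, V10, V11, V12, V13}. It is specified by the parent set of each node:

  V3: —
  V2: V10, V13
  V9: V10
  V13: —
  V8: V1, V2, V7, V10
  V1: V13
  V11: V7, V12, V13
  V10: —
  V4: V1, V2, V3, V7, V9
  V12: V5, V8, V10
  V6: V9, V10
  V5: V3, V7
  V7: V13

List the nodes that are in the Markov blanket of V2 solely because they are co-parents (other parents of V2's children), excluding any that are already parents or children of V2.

Children of V2: V4, V8.
  parents(V8) \ {V2} = {V1, V7, V10}.
  parents(V4) \ {V2} = {V1, V3, V7, V9}.
Excluding nodes already adjacent to V2 (V4, V8, V10, V13), the co-parent-only contribution is {V1, V3, V7, V9}.

{V1, V3, V7, V9}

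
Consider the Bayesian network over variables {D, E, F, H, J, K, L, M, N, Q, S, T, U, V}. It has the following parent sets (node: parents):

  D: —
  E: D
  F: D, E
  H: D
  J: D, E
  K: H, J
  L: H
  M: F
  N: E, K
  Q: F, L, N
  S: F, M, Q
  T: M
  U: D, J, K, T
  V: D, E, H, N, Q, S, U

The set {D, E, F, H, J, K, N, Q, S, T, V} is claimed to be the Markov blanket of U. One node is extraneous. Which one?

U has parents D, J, K, T.
Ch(U) = {V}.
For each child, the remaining parents (spouses of U):
  parents(V) \ {U} = {D, E, H, N, Q, S}.
MB(U) = {D, E, H, J, K, N, Q, S, T, V}.
F is neither a parent, child, nor co-parent of U, so it does not belong.

F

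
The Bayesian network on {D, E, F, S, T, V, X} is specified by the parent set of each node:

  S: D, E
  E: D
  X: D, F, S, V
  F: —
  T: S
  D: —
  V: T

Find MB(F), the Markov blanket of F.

{D, S, V, X}

Parents of F: none.
F has child X.
Co-parents of F (other parents of its children):
  parents(X) \ {F} = {D, S, V}.
Union: {} ∪ {X} ∪ {D, S, V} = {D, S, V, X}.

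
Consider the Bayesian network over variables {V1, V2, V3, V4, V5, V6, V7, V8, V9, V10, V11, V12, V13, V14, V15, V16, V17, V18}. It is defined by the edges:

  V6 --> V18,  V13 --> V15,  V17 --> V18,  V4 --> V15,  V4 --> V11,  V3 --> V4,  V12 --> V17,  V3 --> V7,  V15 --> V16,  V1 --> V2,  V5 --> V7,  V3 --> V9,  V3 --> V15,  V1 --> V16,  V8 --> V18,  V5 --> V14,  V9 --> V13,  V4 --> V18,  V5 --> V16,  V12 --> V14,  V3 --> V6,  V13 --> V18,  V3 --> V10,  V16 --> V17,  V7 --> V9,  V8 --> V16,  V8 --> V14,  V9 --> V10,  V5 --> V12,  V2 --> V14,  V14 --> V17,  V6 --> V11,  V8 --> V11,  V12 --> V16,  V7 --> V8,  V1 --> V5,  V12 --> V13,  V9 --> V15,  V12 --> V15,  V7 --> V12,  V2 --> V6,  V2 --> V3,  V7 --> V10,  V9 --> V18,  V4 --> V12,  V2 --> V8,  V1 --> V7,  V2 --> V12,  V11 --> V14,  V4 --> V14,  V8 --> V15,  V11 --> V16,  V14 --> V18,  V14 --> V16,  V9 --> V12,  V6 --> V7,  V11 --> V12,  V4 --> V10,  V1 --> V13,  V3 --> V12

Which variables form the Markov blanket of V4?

V4 has children V10, V11, V12, V14, V15, V18.
V4 has parent V3.
Other parents of V4's children:
  parents(V10) \ {V4} = {V3, V7, V9}.
  V11's other parents are V6, V8.
  V12's other parents are V2, V3, V5, V7, V9, V11.
  parents(V14) \ {V4} = {V2, V5, V8, V11, V12}.
  parents(V15) \ {V4} = {V3, V8, V9, V12, V13}.
  parents(V18) \ {V4} = {V6, V8, V9, V13, V14, V17}.
Taking the union gives {V2, V3, V5, V6, V7, V8, V9, V10, V11, V12, V13, V14, V15, V17, V18}.

{V2, V3, V5, V6, V7, V8, V9, V10, V11, V12, V13, V14, V15, V17, V18}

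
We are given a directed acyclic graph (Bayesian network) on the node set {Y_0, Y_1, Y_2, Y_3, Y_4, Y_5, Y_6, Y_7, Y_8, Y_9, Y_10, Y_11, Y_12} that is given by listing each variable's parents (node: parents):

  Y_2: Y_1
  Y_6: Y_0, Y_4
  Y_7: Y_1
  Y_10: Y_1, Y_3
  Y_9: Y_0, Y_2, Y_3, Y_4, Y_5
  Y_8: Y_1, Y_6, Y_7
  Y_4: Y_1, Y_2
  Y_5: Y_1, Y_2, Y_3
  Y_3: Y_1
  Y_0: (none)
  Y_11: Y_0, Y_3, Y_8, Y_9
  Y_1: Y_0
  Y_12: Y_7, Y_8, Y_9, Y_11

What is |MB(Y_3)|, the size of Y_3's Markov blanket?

Recall MB(v) = parents ∪ children ∪ spouses, where spouses are the other parents of v's children.
Y_3 has parent Y_1.
Y_3's children: Y_5, Y_9, Y_10, Y_11.
Co-parents of Y_3 (other parents of its children):
  Y_5's other parents are Y_1, Y_2.
  Y_9's other parents are Y_0, Y_2, Y_4, Y_5.
  Y_10 also has parent Y_1.
  parents(Y_11) \ {Y_3} = {Y_0, Y_8, Y_9}.
MB(Y_3) = {Y_0, Y_1, Y_2, Y_4, Y_5, Y_8, Y_9, Y_10, Y_11}, which has 9 nodes.

9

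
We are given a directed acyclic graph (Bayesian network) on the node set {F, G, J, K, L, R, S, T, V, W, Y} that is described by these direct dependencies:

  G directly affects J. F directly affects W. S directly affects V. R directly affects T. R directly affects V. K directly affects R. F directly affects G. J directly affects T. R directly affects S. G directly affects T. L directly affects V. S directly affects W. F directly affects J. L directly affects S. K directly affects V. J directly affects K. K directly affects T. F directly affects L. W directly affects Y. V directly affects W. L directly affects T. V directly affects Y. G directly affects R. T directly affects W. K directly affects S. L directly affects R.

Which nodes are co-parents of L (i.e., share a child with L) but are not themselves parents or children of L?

{G, J, K}

Children of L: R, S, T, V.
  parents(R) \ {L} = {G, K}.
  S's other parents are K, R.
  T's other parents are G, J, K, R.
  parents(V) \ {L} = {K, R, S}.
Excluding nodes already adjacent to L (F, R, S, T, V), the co-parent-only contribution is {G, J, K}.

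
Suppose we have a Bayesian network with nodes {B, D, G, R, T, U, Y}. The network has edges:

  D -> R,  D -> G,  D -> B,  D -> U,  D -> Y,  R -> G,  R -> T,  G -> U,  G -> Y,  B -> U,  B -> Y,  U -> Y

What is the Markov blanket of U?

Children of U: Y.
U's parents: B, D, G.
Other parents of U's children:
  Y: B, D, G
MB(U) = {B, D, G, Y}.

{B, D, G, Y}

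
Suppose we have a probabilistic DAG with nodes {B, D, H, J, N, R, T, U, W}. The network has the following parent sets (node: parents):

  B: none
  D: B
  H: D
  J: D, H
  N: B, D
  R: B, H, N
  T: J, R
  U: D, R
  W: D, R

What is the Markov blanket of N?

{B, D, H, R}

Pa(N) = {B, D}.
Children of N: R.
Other parents of N's children:
  R: B, H
Union: {B, D} ∪ {R} ∪ {B, H} = {B, D, H, R}.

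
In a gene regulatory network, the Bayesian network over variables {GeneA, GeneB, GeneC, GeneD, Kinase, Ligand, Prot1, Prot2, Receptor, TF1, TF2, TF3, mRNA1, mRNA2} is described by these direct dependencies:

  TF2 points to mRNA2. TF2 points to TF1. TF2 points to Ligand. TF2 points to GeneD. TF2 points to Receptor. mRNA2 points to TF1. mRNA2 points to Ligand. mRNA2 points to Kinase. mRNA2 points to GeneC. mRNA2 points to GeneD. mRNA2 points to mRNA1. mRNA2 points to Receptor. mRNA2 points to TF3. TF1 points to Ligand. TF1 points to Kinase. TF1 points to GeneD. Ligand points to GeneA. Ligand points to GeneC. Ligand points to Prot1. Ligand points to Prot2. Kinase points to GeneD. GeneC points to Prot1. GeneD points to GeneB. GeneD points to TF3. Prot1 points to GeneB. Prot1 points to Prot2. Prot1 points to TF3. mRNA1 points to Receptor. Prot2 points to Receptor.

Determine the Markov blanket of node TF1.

{GeneD, Kinase, Ligand, TF2, mRNA2}

Recall MB(v) = parents ∪ children ∪ spouses, where spouses are the other parents of v's children.
TF1 has parents TF2, mRNA2.
Ch(TF1) = {GeneD, Kinase, Ligand}.
Parents of each child, excluding TF1:
  parents(Ligand) \ {TF1} = {TF2, mRNA2}.
  Kinase also has parent mRNA2.
  GeneD's other parents are Kinase, TF2, mRNA2.
Union: {TF2, mRNA2} ∪ {GeneD, Kinase, Ligand} ∪ {Kinase, TF2, mRNA2} = {GeneD, Kinase, Ligand, TF2, mRNA2}.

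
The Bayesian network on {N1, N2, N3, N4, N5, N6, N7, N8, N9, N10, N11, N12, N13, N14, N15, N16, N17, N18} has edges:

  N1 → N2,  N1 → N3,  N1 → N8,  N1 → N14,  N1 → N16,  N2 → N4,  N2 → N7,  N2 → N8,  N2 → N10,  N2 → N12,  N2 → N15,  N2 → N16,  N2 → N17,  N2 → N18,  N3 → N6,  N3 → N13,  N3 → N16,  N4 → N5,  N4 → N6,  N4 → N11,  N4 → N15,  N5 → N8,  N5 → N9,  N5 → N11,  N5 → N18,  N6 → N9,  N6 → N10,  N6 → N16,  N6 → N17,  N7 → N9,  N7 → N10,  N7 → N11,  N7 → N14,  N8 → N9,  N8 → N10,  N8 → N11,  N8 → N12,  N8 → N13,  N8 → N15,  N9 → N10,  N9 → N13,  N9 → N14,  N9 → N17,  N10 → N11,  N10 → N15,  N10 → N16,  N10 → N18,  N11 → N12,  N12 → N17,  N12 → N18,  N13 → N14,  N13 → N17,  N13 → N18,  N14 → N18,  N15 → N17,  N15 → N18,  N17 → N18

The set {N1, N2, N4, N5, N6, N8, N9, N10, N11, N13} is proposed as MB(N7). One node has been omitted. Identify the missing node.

Recall MB(v) = parents ∪ children ∪ spouses, where spouses are the other parents of v's children.
Children of N7: N9, N10, N11, N14.
Pa(N7) = {N2}.
For each child, the remaining parents (spouses of N7):
  N9's other parents are N5, N6, N8.
  N10 also has parents N2, N6, N8, N9.
  N11's other parents are N4, N5, N8, N10.
  parents(N14) \ {N7} = {N1, N9, N13}.
MB(N7) = {N1, N2, N4, N5, N6, N8, N9, N10, N11, N13, N14}.
Comparing with the claimed set, N14 is missing.

N14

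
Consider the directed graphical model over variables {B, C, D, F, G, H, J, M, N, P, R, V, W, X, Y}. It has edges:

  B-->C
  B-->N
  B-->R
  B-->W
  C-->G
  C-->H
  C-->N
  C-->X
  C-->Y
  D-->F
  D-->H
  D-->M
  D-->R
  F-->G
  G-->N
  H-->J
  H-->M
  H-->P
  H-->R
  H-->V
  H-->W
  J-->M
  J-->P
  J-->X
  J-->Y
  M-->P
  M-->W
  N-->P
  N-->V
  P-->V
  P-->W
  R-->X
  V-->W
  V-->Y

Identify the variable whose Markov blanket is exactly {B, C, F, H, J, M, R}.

D

The target node must have every member of {B, C, F, H, J, M, R} as a parent, child, or co-parent, and no others.
Parents of D: none; children: F, H, M, R; co-parents: B, C, H, J.
These exactly cover the given set, so the node is D.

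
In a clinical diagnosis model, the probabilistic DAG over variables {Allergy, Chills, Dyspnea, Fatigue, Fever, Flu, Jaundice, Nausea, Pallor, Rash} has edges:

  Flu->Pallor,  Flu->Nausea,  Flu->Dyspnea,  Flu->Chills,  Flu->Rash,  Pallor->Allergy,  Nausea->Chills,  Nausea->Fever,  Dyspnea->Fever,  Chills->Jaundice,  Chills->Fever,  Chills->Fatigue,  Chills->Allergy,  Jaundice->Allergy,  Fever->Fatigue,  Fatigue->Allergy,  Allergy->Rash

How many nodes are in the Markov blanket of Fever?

4

Recall MB(v) = parents ∪ children ∪ spouses, where spouses are the other parents of v's children.
Fever's parents: Chills, Dyspnea, Nausea.
Fever's children: Fatigue.
Co-parents of Fever (other parents of its children):
  Fatigue also has parent Chills.
MB(Fever) = {Chills, Dyspnea, Fatigue, Nausea}, which has 4 nodes.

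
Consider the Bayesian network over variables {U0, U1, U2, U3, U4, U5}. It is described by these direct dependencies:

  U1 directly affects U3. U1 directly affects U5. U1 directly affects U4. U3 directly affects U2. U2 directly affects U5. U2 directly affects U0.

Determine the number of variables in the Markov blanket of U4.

The Markov blanket of a node is its parents, its children, and the other parents of its children.
Parents of U4: U1.
U4 has no children.
U4 has no children, so there are no co-parents.
MB(U4) = {U1}, which has 1 node.

1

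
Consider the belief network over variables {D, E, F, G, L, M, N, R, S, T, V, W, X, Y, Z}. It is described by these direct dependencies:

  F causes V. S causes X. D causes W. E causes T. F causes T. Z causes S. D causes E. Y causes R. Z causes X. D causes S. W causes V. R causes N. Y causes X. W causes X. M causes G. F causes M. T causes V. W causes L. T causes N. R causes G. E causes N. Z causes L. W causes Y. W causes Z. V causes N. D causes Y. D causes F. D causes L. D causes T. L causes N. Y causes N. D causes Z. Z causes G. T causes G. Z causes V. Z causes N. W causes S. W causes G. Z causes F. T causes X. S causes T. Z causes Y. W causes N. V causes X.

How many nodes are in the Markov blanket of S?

S has parents D, W, Z.
S has children T, X.
Co-parents of S (other parents of its children):
  T: D, E, F
  X: T, V, W, Y, Z
MB(S) = {D, E, F, T, V, W, X, Y, Z}, which has 9 nodes.

9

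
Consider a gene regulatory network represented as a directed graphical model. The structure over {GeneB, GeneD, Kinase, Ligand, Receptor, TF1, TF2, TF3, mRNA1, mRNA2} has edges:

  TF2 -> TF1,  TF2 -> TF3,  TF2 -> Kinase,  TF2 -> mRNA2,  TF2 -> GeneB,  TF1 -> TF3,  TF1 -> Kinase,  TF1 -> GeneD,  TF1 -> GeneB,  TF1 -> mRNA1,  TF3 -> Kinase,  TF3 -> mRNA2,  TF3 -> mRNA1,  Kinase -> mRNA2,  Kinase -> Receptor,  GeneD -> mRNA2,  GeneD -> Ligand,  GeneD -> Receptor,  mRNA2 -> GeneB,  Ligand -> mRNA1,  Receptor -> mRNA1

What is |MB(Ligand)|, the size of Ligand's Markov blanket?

By definition, MB(Ligand) is built from Ligand's parents, Ligand's children, and the co-parents of Ligand.
Ligand has parent GeneD.
Children of Ligand: mRNA1.
Co-parents of Ligand (other parents of its children):
  mRNA1: Receptor, TF1, TF3
MB(Ligand) = {GeneD, Receptor, TF1, TF3, mRNA1}, which has 5 nodes.

5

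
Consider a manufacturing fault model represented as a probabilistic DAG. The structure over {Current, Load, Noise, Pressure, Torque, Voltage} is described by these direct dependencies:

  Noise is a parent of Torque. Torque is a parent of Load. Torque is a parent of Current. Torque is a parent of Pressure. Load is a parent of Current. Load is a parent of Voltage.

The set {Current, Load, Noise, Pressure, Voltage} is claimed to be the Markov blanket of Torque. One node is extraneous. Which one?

Voltage

Parents of Torque: Noise.
Torque has children Current, Load, Pressure.
Parents of each child, excluding Torque:
  Load: no additional parents.
  Current also has parent Load.
  Pressure has no other parent.
MB(Torque) = {Current, Load, Noise, Pressure}.
Voltage is neither a parent, child, nor co-parent of Torque, so it does not belong.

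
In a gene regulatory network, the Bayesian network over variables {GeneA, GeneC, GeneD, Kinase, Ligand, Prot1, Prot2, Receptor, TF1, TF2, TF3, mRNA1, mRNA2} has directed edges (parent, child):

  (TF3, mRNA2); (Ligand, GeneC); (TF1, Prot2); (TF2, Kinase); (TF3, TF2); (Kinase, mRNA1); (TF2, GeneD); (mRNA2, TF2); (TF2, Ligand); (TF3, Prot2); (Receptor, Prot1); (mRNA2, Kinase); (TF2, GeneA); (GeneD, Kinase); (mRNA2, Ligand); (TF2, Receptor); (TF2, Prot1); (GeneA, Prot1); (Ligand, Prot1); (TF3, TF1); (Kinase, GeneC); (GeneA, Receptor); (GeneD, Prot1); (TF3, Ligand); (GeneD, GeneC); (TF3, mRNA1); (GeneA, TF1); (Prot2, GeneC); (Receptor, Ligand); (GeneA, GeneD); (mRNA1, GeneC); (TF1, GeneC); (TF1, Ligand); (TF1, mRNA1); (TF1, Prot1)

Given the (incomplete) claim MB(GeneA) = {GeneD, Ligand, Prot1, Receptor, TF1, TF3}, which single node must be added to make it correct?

TF2

GeneA has parent TF2.
GeneA has children GeneD, Prot1, Receptor, TF1.
Parents of each child, excluding GeneA:
  GeneD: TF2
  Receptor: TF2
  TF1: TF3
  Prot1: GeneD, Ligand, Receptor, TF1, TF2
MB(GeneA) = {GeneD, Ligand, Prot1, Receptor, TF1, TF2, TF3}.
Comparing with the claimed set, TF2 is missing.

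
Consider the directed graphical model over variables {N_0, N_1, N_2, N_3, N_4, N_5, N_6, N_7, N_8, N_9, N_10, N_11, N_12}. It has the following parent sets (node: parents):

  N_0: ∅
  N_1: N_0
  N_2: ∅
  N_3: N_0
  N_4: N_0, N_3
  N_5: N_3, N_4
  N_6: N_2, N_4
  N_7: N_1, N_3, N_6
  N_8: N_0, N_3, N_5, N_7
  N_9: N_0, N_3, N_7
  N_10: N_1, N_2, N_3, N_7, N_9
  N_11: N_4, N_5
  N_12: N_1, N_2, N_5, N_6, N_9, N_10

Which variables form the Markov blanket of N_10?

A node's Markov blanket = Pa ∪ Ch ∪ (parents of Ch other than the node itself).
Pa(N_10) = {N_1, N_2, N_3, N_7, N_9}.
N_10 has child N_12.
Co-parents of N_10 (other parents of its children):
  N_12 also has parents N_1, N_2, N_5, N_6, N_9.
So the Markov blanket of N_10 is {N_1, N_2, N_3, N_5, N_6, N_7, N_9, N_12}.

{N_1, N_2, N_3, N_5, N_6, N_7, N_9, N_12}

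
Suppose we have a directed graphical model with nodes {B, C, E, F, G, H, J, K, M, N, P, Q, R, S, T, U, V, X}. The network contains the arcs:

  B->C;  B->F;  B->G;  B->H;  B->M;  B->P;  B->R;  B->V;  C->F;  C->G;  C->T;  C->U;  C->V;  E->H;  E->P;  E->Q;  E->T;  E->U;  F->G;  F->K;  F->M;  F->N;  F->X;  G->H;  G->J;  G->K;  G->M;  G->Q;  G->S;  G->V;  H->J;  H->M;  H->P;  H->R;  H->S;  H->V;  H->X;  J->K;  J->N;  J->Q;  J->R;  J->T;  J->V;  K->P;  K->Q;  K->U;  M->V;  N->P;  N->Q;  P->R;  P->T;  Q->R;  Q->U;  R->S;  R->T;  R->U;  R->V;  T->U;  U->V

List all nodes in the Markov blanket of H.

{B, C, E, F, G, J, K, M, N, P, Q, R, S, U, V, X}

A node's Markov blanket = Pa ∪ Ch ∪ (parents of Ch other than the node itself).
Pa(H) = {B, E, G}.
H's children: J, M, P, R, S, V, X.
Parents of each child, excluding H:
  J: G
  M: B, F, G
  P: B, E, K, N
  R: B, J, P, Q
  S: G, R
  V: B, C, G, J, M, R, U
  X: F
MB(H) = {B, C, E, F, G, J, K, M, N, P, Q, R, S, U, V, X}.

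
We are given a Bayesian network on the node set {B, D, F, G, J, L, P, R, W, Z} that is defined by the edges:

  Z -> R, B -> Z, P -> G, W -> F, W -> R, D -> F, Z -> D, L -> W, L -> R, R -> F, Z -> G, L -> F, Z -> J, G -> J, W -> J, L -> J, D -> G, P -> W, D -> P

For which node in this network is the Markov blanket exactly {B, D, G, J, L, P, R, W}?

The target node must have every member of {B, D, G, J, L, P, R, W} as a parent, child, or co-parent, and no others.
Parents of Z: B; children: D, G, J, R; co-parents: D, G, L, P, W.
These exactly cover the given set, so the node is Z.

Z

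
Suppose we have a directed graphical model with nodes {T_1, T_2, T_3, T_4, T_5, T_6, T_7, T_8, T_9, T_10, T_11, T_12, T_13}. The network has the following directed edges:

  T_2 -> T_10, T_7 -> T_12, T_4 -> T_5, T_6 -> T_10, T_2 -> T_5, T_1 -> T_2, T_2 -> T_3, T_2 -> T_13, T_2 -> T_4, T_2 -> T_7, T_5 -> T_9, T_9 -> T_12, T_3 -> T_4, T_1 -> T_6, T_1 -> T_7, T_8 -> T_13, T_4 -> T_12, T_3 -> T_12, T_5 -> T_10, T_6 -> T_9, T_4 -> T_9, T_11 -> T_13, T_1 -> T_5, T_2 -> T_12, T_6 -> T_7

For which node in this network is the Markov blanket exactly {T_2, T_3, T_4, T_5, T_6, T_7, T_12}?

The target node must have every member of {T_2, T_3, T_4, T_5, T_6, T_7, T_12} as a parent, child, or co-parent, and no others.
Parents of T_9: T_4, T_5, T_6; children: T_12; co-parents: T_2, T_3, T_4, T_7.
These exactly cover the given set, so the node is T_9.

T_9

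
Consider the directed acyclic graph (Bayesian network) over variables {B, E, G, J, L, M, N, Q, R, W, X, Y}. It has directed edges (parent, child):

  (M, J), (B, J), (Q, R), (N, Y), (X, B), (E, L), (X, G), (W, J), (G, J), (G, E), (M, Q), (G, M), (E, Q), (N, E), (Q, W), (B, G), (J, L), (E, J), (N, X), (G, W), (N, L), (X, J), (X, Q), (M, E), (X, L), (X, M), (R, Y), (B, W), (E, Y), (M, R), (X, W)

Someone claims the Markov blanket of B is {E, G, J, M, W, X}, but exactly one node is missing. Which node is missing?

Q

Parents of B: X.
Children of B: G, J, W.
Parents of each child, excluding B:
  G: X
  W: G, Q, X
  J: E, G, M, W, X
MB(B) = {E, G, J, M, Q, W, X}.
Comparing with the claimed set, Q is missing.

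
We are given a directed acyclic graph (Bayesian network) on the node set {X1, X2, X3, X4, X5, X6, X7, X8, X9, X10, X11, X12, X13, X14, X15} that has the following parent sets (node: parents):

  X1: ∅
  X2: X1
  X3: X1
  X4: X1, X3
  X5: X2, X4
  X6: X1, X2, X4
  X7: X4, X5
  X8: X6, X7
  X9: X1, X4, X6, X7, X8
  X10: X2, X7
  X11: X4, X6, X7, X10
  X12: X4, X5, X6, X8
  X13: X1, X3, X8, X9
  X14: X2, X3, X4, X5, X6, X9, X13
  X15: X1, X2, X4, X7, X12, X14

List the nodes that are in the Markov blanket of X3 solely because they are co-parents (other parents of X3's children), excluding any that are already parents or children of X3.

Children of X3: X4, X13, X14.
  X4: X1
  X13: X1, X8, X9
  X14: X2, X4, X5, X6, X9, X13
Excluding nodes already adjacent to X3 (X1, X4, X13, X14), the co-parent-only contribution is {X2, X5, X6, X8, X9}.

{X2, X5, X6, X8, X9}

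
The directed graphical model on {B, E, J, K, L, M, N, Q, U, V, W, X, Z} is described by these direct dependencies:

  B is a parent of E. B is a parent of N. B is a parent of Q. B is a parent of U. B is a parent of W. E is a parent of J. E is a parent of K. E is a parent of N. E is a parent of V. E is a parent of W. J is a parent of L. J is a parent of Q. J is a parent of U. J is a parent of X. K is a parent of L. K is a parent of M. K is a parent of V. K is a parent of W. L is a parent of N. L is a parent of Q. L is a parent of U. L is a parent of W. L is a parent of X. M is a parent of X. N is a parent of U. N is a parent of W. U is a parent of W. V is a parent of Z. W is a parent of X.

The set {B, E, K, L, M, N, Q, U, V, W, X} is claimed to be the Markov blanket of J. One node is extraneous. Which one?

V

J has parent E.
J's children: L, Q, U, X.
For each child, the remaining parents (spouses of J):
  L's other parent is K.
  parents(Q) \ {J} = {B, L}.
  U also has parents B, L, N.
  X also has parents L, M, W.
MB(J) = {B, E, K, L, M, N, Q, U, W, X}.
V is neither a parent, child, nor co-parent of J, so it does not belong.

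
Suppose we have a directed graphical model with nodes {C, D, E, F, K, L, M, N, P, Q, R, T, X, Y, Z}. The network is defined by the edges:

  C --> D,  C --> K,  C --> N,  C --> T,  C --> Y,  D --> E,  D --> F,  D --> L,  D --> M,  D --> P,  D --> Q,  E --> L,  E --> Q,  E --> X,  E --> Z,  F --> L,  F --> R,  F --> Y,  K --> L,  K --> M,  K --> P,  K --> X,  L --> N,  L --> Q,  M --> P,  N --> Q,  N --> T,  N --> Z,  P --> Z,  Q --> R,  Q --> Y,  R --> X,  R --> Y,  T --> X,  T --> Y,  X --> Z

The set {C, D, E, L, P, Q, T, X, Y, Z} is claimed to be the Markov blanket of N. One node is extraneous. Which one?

Y

Ch(N) = {Q, T, Z}.
Parents of N: C, L.
Parents of each child, excluding N:
  Q: D, E, L
  T: C
  Z: E, P, X
MB(N) = {C, D, E, L, P, Q, T, X, Z}.
Y is neither a parent, child, nor co-parent of N, so it does not belong.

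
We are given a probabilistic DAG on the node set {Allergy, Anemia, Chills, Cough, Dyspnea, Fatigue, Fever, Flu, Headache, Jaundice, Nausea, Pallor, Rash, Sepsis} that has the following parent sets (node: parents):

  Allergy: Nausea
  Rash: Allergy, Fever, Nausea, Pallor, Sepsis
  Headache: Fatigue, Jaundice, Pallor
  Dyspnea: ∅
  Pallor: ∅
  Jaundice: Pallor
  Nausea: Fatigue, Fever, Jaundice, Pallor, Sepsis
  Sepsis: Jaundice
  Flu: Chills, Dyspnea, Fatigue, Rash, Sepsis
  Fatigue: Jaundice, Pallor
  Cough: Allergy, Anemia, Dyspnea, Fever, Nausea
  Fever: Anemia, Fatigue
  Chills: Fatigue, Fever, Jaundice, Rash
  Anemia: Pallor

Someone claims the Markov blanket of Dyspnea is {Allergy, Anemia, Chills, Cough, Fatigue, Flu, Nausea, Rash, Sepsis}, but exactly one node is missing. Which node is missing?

Recall MB(v) = parents ∪ children ∪ spouses, where spouses are the other parents of v's children.
Pa(Dyspnea) = {}.
Children of Dyspnea: Cough, Flu.
Other parents of Dyspnea's children:
  Flu: Chills, Fatigue, Rash, Sepsis
  Cough: Allergy, Anemia, Fever, Nausea
MB(Dyspnea) = {Allergy, Anemia, Chills, Cough, Fatigue, Fever, Flu, Nausea, Rash, Sepsis}.
Comparing with the claimed set, Fever is missing.

Fever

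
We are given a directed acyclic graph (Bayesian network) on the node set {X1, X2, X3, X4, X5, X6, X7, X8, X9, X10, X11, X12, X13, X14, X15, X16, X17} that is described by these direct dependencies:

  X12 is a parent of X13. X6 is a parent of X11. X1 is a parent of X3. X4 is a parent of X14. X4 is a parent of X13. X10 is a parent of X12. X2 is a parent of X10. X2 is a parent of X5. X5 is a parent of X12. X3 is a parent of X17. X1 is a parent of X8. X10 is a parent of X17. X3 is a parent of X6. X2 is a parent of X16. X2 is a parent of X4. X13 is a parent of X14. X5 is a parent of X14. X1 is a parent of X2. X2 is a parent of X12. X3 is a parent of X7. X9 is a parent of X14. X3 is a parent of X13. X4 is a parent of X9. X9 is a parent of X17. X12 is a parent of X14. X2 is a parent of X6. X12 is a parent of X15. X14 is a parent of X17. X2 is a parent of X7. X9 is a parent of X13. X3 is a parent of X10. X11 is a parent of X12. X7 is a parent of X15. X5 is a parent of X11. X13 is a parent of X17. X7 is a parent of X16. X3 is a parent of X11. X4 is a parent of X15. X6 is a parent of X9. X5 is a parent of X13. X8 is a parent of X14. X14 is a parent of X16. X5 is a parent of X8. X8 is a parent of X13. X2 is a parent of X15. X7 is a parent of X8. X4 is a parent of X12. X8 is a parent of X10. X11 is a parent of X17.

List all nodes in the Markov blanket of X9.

{X3, X4, X5, X6, X8, X10, X11, X12, X13, X14, X17}

By definition, MB(X9) is built from X9's parents, X9's children, and the co-parents of X9.
X9's parents: X4, X6.
Ch(X9) = {X13, X14, X17}.
Other parents of X9's children:
  X13 also has parents X3, X4, X5, X8, X12.
  X14's other parents are X4, X5, X8, X12, X13.
  parents(X17) \ {X9} = {X3, X10, X11, X13, X14}.
MB(X9) = {X3, X4, X5, X6, X8, X10, X11, X12, X13, X14, X17}.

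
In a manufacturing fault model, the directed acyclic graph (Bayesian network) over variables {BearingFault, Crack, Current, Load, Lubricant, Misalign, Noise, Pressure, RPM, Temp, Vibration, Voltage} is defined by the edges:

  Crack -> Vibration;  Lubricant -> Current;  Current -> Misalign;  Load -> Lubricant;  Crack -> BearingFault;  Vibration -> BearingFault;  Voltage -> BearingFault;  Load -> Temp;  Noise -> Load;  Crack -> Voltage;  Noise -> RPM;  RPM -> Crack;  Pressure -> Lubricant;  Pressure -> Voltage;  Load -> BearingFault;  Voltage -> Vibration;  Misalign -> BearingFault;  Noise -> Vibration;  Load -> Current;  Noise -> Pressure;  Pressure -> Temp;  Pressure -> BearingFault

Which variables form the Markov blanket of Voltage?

A node's Markov blanket = Pa ∪ Ch ∪ (parents of Ch other than the node itself).
Voltage has children BearingFault, Vibration.
Parents of Voltage: Crack, Pressure.
Parents of each child, excluding Voltage:
  Vibration also has parents Crack, Noise.
  parents(BearingFault) \ {Voltage} = {Crack, Load, Misalign, Pressure, Vibration}.
So the Markov blanket of Voltage is {BearingFault, Crack, Load, Misalign, Noise, Pressure, Vibration}.

{BearingFault, Crack, Load, Misalign, Noise, Pressure, Vibration}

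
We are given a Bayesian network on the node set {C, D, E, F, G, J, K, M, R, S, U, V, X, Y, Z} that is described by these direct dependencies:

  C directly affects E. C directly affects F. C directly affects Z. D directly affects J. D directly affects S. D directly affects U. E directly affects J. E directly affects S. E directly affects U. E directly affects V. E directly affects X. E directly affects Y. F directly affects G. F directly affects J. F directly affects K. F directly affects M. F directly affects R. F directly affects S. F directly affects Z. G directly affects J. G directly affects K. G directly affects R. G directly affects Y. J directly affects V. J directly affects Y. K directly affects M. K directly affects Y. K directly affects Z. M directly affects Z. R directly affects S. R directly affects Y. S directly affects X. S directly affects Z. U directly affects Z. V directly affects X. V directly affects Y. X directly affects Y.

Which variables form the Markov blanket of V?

{E, G, J, K, R, S, X, Y}

A node's Markov blanket = Pa ∪ Ch ∪ (parents of Ch other than the node itself).
V has children X, Y.
V's parents: E, J.
Parents of each child, excluding V:
  X: E, S
  Y: E, G, J, K, R, X
Union: {E, J} ∪ {X, Y} ∪ {E, G, J, K, R, S, X} = {E, G, J, K, R, S, X, Y}.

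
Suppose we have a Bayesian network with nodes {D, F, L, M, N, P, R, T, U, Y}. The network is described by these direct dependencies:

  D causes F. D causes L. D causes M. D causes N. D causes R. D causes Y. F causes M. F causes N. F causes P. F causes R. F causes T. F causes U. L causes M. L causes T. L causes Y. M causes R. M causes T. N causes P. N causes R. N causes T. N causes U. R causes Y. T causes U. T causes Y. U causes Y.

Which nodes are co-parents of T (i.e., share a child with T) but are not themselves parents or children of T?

Children of T: U, Y.
  U's other parents are F, N.
  Y's other parents are D, L, R, U.
Excluding nodes already adjacent to T (F, L, M, N, U, Y), the co-parent-only contribution is {D, R}.

{D, R}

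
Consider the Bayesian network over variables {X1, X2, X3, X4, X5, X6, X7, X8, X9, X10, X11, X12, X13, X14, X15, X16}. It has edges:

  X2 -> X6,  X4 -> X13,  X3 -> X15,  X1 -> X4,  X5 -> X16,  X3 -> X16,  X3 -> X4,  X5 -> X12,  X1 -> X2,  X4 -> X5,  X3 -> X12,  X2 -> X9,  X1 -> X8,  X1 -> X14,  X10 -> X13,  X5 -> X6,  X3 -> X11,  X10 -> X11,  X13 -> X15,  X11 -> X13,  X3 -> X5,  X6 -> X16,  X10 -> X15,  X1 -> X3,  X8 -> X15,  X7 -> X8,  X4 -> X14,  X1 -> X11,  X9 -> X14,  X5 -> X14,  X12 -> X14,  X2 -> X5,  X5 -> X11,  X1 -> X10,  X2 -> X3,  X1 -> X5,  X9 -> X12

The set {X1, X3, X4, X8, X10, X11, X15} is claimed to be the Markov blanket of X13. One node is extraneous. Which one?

X1

By definition, MB(X13) is built from X13's parents, X13's children, and the co-parents of X13.
X13's parents: X4, X10, X11.
X13 has child X15.
Parents of each child, excluding X13:
  X15: X3, X8, X10
MB(X13) = {X3, X4, X8, X10, X11, X15}.
X1 is neither a parent, child, nor co-parent of X13, so it does not belong.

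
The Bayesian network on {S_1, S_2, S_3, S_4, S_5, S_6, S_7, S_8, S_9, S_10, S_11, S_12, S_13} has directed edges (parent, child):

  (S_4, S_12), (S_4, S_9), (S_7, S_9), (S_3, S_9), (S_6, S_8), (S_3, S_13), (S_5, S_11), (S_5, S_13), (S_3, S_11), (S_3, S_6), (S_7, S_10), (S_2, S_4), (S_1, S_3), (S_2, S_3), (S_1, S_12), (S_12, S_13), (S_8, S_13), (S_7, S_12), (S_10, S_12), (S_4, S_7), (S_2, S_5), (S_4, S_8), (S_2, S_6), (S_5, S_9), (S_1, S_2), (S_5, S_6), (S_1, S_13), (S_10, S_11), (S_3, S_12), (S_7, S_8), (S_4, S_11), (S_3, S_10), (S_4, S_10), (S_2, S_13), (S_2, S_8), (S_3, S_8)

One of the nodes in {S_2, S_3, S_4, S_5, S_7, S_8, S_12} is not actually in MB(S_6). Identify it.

S_6 has parents S_2, S_3, S_5.
Ch(S_6) = {S_8}.
Parents of each child, excluding S_6:
  parents(S_8) \ {S_6} = {S_2, S_3, S_4, S_7}.
MB(S_6) = {S_2, S_3, S_4, S_5, S_7, S_8}.
S_12 is neither a parent, child, nor co-parent of S_6, so it does not belong.

S_12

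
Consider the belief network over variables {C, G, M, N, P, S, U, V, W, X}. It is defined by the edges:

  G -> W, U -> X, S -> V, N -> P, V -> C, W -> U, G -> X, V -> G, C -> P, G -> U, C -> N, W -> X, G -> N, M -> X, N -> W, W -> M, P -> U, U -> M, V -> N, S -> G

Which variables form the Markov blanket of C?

By definition, MB(C) is built from C's parents, C's children, and the co-parents of C.
Parents of C: V.
Children of C: N, P.
Co-parents of C (other parents of its children):
  N: G, V
  P: N
Union: {V} ∪ {N, P} ∪ {G, N, V} = {G, N, P, V}.

{G, N, P, V}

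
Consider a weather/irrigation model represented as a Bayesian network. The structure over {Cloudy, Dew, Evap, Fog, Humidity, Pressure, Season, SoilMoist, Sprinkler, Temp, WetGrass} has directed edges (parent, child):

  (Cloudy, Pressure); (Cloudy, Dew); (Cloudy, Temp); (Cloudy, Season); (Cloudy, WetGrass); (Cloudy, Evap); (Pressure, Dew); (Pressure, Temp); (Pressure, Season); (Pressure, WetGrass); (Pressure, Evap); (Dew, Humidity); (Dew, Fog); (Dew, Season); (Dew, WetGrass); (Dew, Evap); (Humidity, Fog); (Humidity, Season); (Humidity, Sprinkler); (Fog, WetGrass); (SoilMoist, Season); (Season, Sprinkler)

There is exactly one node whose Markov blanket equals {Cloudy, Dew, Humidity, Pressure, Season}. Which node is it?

The target node must have every member of {Cloudy, Dew, Humidity, Pressure, Season} as a parent, child, or co-parent, and no others.
Parents of SoilMoist: none; children: Season; co-parents: Cloudy, Dew, Humidity, Pressure.
These exactly cover the given set, so the node is SoilMoist.

SoilMoist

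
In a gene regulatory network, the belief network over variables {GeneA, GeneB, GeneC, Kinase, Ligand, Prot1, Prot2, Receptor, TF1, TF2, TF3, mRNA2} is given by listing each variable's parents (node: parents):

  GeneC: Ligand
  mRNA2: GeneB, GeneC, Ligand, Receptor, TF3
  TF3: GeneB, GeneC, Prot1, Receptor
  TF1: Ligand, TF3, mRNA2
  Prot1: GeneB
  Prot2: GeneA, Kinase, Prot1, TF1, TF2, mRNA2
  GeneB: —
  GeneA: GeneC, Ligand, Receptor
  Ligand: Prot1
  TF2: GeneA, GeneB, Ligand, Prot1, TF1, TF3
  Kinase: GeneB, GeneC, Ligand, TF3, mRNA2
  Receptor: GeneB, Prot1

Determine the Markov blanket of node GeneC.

{GeneA, GeneB, Kinase, Ligand, Prot1, Receptor, TF3, mRNA2}

The Markov blanket of a node is its parents, its children, and the other parents of its children.
Pa(GeneC) = {Ligand}.
GeneC's children: GeneA, Kinase, TF3, mRNA2.
For each child, the remaining parents (spouses of GeneC):
  parents(TF3) \ {GeneC} = {GeneB, Prot1, Receptor}.
  parents(mRNA2) \ {GeneC} = {GeneB, Ligand, Receptor, TF3}.
  GeneA's other parents are Ligand, Receptor.
  Kinase also has parents GeneB, Ligand, TF3, mRNA2.
Union: {Ligand} ∪ {GeneA, Kinase, TF3, mRNA2} ∪ {GeneB, Ligand, Prot1, Receptor, TF3, mRNA2} = {GeneA, GeneB, Kinase, Ligand, Prot1, Receptor, TF3, mRNA2}.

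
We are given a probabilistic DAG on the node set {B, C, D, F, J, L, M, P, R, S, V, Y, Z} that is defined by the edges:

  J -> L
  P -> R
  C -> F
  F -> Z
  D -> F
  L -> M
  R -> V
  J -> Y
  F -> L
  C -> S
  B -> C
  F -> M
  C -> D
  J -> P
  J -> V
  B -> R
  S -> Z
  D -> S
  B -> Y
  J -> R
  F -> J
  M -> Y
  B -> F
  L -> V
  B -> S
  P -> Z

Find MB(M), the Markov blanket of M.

{B, F, J, L, Y}

The Markov blanket of a node is its parents, its children, and the other parents of its children.
Parents of M: F, L.
M has child Y.
Co-parents of M (other parents of its children):
  Y: B, J
Taking the union gives {B, F, J, L, Y}.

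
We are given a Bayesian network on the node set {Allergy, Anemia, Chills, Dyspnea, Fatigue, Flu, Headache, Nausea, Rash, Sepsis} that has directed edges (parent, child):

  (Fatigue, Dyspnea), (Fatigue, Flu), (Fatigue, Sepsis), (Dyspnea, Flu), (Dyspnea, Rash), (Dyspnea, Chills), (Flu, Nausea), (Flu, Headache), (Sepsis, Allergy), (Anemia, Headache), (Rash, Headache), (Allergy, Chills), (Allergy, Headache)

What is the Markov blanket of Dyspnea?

{Allergy, Chills, Fatigue, Flu, Rash}

By definition, MB(Dyspnea) is built from Dyspnea's parents, Dyspnea's children, and the co-parents of Dyspnea.
Ch(Dyspnea) = {Chills, Flu, Rash}.
Dyspnea has parent Fatigue.
Co-parents of Dyspnea (other parents of its children):
  Flu also has parent Fatigue.
  Rash: no additional parents.
  parents(Chills) \ {Dyspnea} = {Allergy}.
Union: {Fatigue} ∪ {Chills, Flu, Rash} ∪ {Allergy, Fatigue} = {Allergy, Chills, Fatigue, Flu, Rash}.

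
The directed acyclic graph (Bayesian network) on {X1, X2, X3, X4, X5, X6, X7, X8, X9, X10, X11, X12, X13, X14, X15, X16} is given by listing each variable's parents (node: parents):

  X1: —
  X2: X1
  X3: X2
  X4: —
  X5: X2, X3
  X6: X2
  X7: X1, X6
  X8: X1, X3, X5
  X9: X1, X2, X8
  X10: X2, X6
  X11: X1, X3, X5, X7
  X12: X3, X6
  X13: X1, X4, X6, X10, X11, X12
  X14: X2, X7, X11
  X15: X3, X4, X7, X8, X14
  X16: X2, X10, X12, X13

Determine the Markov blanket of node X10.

{X1, X2, X4, X6, X11, X12, X13, X16}

By definition, MB(X10) is built from X10's parents, X10's children, and the co-parents of X10.
Pa(X10) = {X2, X6}.
Ch(X10) = {X13, X16}.
Parents of each child, excluding X10:
  X13's other parents are X1, X4, X6, X11, X12.
  parents(X16) \ {X10} = {X2, X12, X13}.
MB(X10) = {X1, X2, X4, X6, X11, X12, X13, X16}.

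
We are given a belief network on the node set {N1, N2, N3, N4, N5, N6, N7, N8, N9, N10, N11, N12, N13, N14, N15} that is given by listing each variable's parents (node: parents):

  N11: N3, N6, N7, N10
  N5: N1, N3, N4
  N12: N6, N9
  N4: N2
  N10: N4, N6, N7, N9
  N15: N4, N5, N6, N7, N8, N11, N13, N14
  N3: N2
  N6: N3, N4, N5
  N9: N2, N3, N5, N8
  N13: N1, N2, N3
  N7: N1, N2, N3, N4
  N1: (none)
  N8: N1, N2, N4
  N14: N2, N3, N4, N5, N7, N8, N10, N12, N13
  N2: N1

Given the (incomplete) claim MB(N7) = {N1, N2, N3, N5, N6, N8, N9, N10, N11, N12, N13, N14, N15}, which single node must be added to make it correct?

N4

N7's parents: N1, N2, N3, N4.
Ch(N7) = {N10, N11, N14, N15}.
Other parents of N7's children:
  parents(N10) \ {N7} = {N4, N6, N9}.
  N11 also has parents N3, N6, N10.
  N14 also has parents N2, N3, N4, N5, N8, N10, N12, N13.
  N15 also has parents N4, N5, N6, N8, N11, N13, N14.
MB(N7) = {N1, N2, N3, N4, N5, N6, N8, N9, N10, N11, N12, N13, N14, N15}.
Comparing with the claimed set, N4 is missing.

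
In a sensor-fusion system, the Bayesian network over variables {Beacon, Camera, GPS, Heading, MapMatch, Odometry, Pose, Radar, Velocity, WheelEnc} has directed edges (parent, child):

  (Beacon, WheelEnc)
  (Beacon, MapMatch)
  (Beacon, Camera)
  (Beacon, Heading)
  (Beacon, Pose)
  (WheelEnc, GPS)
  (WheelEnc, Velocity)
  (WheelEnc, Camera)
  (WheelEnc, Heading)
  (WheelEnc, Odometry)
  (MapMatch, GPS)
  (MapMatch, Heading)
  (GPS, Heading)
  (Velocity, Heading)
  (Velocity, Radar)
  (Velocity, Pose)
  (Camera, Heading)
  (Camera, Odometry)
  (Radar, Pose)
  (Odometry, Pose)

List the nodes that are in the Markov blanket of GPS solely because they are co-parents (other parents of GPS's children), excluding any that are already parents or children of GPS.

{Beacon, Camera, Velocity}

Children of GPS: Heading.
  Heading: Beacon, Camera, MapMatch, Velocity, WheelEnc
Excluding nodes already adjacent to GPS (Heading, MapMatch, WheelEnc), the co-parent-only contribution is {Beacon, Camera, Velocity}.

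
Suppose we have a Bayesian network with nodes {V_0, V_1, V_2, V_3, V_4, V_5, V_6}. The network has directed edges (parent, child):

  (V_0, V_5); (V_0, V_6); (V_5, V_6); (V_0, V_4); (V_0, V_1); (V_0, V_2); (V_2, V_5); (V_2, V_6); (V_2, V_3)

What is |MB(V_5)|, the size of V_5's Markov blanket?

Parents of V_5: V_0, V_2.
Children of V_5: V_6.
Parents of each child, excluding V_5:
  parents(V_6) \ {V_5} = {V_0, V_2}.
MB(V_5) = {V_0, V_2, V_6}, which has 3 nodes.

3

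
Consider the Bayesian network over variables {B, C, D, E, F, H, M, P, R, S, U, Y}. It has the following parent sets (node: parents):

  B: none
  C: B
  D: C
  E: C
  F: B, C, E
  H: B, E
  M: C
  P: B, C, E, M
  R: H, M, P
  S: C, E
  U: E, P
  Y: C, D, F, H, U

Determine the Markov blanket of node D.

{C, F, H, U, Y}

Parents of D: C.
D's children: Y.
Co-parents of D (other parents of its children):
  parents(Y) \ {D} = {C, F, H, U}.
Taking the union gives {C, F, H, U, Y}.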